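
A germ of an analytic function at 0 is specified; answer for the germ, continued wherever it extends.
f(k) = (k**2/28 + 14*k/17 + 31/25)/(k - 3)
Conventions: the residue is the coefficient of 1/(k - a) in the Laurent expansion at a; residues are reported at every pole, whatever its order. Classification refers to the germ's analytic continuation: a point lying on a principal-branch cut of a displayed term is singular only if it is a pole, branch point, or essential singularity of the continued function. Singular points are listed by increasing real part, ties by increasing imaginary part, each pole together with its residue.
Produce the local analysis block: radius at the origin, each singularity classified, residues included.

Radius of convergence at 0: 3.
At 3: a pole of order 1; residue 47981/11900.

Denominator factor (k - 3): pole of order 1 at 3, modulus 3.
The radius of convergence is the smallest modulus among the singular points: 3.
At the order-1 pole 3 set g(k) = (k - (3))*f(k) = k**2/28 + 14*k/17 + 31/25.
Simple pole: residue = g(a) at a = 3, which is 47981/11900.


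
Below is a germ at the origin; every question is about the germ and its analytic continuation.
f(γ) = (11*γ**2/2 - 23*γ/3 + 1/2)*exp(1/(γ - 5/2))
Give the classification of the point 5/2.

The point is an essential singularity.

The exponent 1/(γ - (5/2)) has a pole at 5/2, so exp(1/(γ - (5/2))) takes every nonzero value near it: an essential singularity (not a pole of any order).


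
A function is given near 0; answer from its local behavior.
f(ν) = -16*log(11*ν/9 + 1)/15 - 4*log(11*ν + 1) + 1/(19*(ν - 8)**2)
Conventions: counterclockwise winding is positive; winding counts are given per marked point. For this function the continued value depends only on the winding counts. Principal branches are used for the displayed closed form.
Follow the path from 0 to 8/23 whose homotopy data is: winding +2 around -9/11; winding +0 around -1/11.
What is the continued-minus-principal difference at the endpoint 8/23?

The rational part is single-valued and drops out of the difference; each branch term changes only by its own monodromy.
(-16/15)*log(1 - ν/(-9/11)): each positive loop around -9/11 adds 2*pi*i to the log, so winding +2 contributes (-16/15)*(2)*2*pi*i = -(64/15)*pi*i.
(-4)*log(1 - ν/(-1/11)): winding 0 around -1/11, so this term returns to its principal value, contribution 0.
Summing the contributions at ν = 8/23 gives -(64/15)*pi*i.

Continued minus principal equals -(64/15)*pi*i.


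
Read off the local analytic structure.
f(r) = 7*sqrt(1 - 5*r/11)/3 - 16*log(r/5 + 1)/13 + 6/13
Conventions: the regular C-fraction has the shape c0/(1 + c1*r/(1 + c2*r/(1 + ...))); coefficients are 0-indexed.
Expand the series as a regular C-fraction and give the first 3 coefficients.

Taylor coefficients (expand at 0): a_0 = 109/39, a_1 = -3331/4290, a_2 = -33643/943800.
c0 = a_0 = 109/39. Peel one level at a time: if S = 1 + c*r/S' with S'(0) = 1, then c is the r-coefficient of S and S' = c*r/(S - 1).
S_1 = c0/f = 1 + (3331/11990)*r + (25858209/287520200)*r^2 + ...; c1 = 3331/11990.
S_2 = c1*r/(S_1 - 1) = 1 + (-25858209/79877380)*r + ...; c2 = -25858209/79877380.

The regular C-fraction coefficients are [109/39, 3331/11990, -25858209/79877380].


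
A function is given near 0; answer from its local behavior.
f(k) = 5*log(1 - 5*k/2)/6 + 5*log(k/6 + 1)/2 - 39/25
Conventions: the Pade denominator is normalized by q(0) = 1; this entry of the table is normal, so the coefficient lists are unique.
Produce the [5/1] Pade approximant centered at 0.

The Pade approximant has numerator coefficients [-39/25, 6011747/3796860, 2847695/3417174, 95239805/82012176, 1322312695/1476219168, 4011234961/5904876672]; denominator coefficients [1, -4746095/2278116].

Taylor coefficients needed (expand at 0): a_0 = -39/25, a_1 = -5/3, a_2 = -95/36, a_3 = -1405/324, a_4 = -21095/2592, a_5 = -63281/3888, a_6 = -4746095/139968.
Write the denominator as Q(k) = 1 + q1*k. Requiring Q*f - P = O(k^7) with deg P <= 5 kills the coefficients of k^6..k^6 in Q*f:
  k^6: a_6 + q1*a_5 = 0, i.e. -4746095/139968 + (-63281/3888)*q1 = 0.
Solving this linear system: q1 = -4746095/2278116.
The numerator is Q*f truncated at degree 5: P0 = a_0 = -39/25; P1 = a_1 + q1*a_0 = 6011747/3796860; P2 = a_2 + q1*a_1 = 2847695/3417174; P3 = a_3 + q1*a_2 = 95239805/82012176; P4 = a_4 + q1*a_3 = 1322312695/1476219168; P5 = a_5 + q1*a_4 = 4011234961/5904876672.


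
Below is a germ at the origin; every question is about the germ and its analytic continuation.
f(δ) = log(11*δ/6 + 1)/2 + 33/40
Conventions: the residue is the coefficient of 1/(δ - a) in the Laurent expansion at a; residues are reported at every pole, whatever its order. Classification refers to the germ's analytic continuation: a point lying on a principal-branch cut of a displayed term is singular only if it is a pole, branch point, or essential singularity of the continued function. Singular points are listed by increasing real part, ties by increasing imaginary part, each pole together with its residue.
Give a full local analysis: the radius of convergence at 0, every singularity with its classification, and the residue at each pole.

Branch term (1/2)*log(1 - δ/(-6/11)): its argument vanishes at δ = -6/11, a logarithmic branch point, modulus 6/11.
The radius of convergence is the smallest modulus among the singular points: 6/11.

Radius of convergence at 0: 6/11.
At -6/11: a logarithmic branch point.


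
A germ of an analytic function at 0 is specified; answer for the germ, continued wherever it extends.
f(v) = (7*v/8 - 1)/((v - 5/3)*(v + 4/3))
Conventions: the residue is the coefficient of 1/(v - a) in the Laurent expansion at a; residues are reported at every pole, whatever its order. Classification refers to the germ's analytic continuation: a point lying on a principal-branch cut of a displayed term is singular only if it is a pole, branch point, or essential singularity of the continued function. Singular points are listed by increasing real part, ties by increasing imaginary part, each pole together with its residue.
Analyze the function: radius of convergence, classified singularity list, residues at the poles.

Radius of convergence at 0: 4/3.
At -4/3: a pole of order 1; residue 13/18.
At 5/3: a pole of order 1; residue 11/72.

Denominator factor (v + 4/3): pole of order 1 at -4/3, modulus 4/3.
Denominator factor (v - 5/3): pole of order 1 at 5/3, modulus 5/3.
The radius of convergence is the smallest modulus among the singular points: 4/3.
At the order-1 pole -4/3 set g(v) = (v - (-4/3))*f(v) = (7*v/8 - 1)/(v - 5/3).
Simple pole: residue = g(a) at a = -4/3, which is 13/18.
At the order-1 pole 5/3 set g(v) = (v - (5/3))*f(v) = (7*v/8 - 1)/(v + 4/3).
Simple pole: residue = g(a) at a = 5/3, which is 11/72.
List the singular points by increasing real part (a conjugate pair: the negative imaginary part first).


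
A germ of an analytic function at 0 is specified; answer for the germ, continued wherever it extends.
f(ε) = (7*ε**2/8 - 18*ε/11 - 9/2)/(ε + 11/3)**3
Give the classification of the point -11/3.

The point is a pole of order 3.

The denominator factor ε + 11/3 vanishes at -11/3 and appears to the power 3; the numerator there equals 955/72, nonzero, and no other factor vanishes.
Hence a pole whose order is the multiplicity, 3.


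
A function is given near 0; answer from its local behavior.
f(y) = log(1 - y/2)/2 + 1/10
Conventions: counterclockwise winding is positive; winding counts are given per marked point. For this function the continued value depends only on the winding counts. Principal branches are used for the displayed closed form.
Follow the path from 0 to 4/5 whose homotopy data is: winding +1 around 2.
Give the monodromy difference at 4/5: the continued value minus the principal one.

Continued minus principal equals pi*i.

The rational part is single-valued and drops out of the difference; each branch term changes only by its own monodromy.
(1/2)*log(1 - y/(2)): each positive loop around 2 adds 2*pi*i to the log, so winding +1 contributes (1/2)*(1)*2*pi*i = pi*i.
Summing the contributions at y = 4/5 gives pi*i.


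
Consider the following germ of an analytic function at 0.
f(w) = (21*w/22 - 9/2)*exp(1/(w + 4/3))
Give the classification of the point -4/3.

The exponent 1/(w - (-4/3)) has a pole at -4/3, so exp(1/(w - (-4/3))) takes every nonzero value near it: an essential singularity (not a pole of any order).

The point is an essential singularity.


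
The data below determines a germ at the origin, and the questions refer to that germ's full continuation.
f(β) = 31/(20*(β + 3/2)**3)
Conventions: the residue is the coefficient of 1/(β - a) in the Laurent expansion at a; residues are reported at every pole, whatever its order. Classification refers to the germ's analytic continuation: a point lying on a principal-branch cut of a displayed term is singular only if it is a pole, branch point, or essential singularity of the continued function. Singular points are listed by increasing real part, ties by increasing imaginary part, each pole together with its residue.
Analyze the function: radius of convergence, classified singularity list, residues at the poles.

Denominator factor (β + 3/2)^3: pole of order 3 at -3/2, modulus 3/2.
The radius of convergence is the smallest modulus among the singular points: 3/2.
At the order-3 pole -3/2 set g(β) = (β - (-3/2))^3*f(β) = 31/20.
Order-3 pole: residue = g''(a)/2; g''(-3/2) = 0, so the residue is 0.

Radius of convergence at 0: 3/2.
At -3/2: a pole of order 3; residue 0.


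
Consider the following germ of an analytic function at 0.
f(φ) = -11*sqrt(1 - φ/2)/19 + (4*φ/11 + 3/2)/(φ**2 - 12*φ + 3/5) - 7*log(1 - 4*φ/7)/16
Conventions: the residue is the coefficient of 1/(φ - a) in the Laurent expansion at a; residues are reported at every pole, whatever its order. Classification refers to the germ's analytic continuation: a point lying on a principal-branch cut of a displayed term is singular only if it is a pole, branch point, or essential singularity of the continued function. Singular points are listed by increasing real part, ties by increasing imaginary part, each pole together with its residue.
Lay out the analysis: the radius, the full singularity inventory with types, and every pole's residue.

Denominator factor (φ**2 - 12*φ + 3/5): discriminant 708/5, real irrational roots 6 + (1/5)*sqrt(885) and 6 - (1/5)*sqrt(885); poles of order 1, moduli 6 + (1/5)*sqrt(885) and 6 - (1/5)*sqrt(885).
Branch term (-11/19)*sqrt(1 - φ/(2)): its argument vanishes at φ = 2, a square-root branch point, modulus 2.
Branch term (-7/16)*log(1 - φ/(7/4)): its argument vanishes at φ = 7/4, a logarithmic branch point, modulus 7/4.
The radius of convergence is the smallest modulus among the singular points: 6 - (1/5)*sqrt(885).
The branch terms are analytic at 6 - (1/5)*sqrt(885) and contribute nothing to the residue; only the rational part matters.
The factor φ**2 - 12*φ + 3/5 splits as (φ - a)(φ - a') with a = 6 - (1/5)*sqrt(885), a' = 6 + (1/5)*sqrt(885). At the order-1 pole a set g(φ) = (φ - a)*(rational part) = [4*φ/11 + 3/2] / (φ - a').
Simple pole: residue = g(a) at a = 6 - (1/5)*sqrt(885), which is 2/11 - (27/2596)*sqrt(885).
The branch terms are analytic at 6 + (1/5)*sqrt(885) and contribute nothing to the residue; only the rational part matters.
The factor φ**2 - 12*φ + 3/5 splits as (φ - a)(φ - a') with a = 6 + (1/5)*sqrt(885), a' = 6 - (1/5)*sqrt(885). At the order-1 pole a set g(φ) = (φ - a)*(rational part) = [4*φ/11 + 3/2] / (φ - a').
Simple pole: residue = g(a) at a = 6 + (1/5)*sqrt(885), which is 2/11 + (27/2596)*sqrt(885).
List the singular points by increasing real part (a conjugate pair: the negative imaginary part first).

Radius of convergence at 0: 6 - (1/5)*sqrt(885).
At 6 - (1/5)*sqrt(885): a pole of order 1; residue 2/11 - (27/2596)*sqrt(885).
At 7/4: a logarithmic branch point.
At 2: an algebraic (square-root) branch point.
At 6 + (1/5)*sqrt(885): a pole of order 1; residue 2/11 + (27/2596)*sqrt(885).


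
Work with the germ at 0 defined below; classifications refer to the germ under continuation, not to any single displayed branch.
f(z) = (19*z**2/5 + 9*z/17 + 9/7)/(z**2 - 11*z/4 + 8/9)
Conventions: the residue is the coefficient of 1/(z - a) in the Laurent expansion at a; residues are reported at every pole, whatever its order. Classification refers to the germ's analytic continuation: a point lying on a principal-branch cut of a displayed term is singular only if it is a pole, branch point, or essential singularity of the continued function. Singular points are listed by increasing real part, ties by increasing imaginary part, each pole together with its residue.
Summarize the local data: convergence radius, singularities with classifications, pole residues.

Denominator factor (z**2 - 11*z/4 + 8/9): discriminant 577/144, real irrational roots 11/8 + (1/24)*sqrt(577) and 11/8 - (1/24)*sqrt(577); poles of order 1, moduli 11/8 + (1/24)*sqrt(577) and 11/8 - (1/24)*sqrt(577).
The radius of convergence is the smallest modulus among the singular points: 11/8 - (1/24)*sqrt(577).
The factor z**2 - 11*z/4 + 8/9 splits as (z - a)(z - a') with a = 11/8 - (1/24)*sqrt(577), a' = 11/8 + (1/24)*sqrt(577). At the order-1 pole a set g(z) = (z - a)*f(z) = [19*z**2/5 + 9*z/17 + 9/7] / (z - a').
Simple pole: residue = g(a) at a = 11/8 - (1/24)*sqrt(577), which is 3733/680 - (2228473/8239560)*sqrt(577).
The factor z**2 - 11*z/4 + 8/9 splits as (z - a)(z - a') with a = 11/8 + (1/24)*sqrt(577), a' = 11/8 - (1/24)*sqrt(577). At the order-1 pole a set g(z) = (z - a)*f(z) = [19*z**2/5 + 9*z/17 + 9/7] / (z - a').
Simple pole: residue = g(a) at a = 11/8 + (1/24)*sqrt(577), which is 3733/680 + (2228473/8239560)*sqrt(577).
List the singular points by increasing real part (a conjugate pair: the negative imaginary part first).

Radius of convergence at 0: 11/8 - (1/24)*sqrt(577).
At 11/8 - (1/24)*sqrt(577): a pole of order 1; residue 3733/680 - (2228473/8239560)*sqrt(577).
At 11/8 + (1/24)*sqrt(577): a pole of order 1; residue 3733/680 + (2228473/8239560)*sqrt(577).


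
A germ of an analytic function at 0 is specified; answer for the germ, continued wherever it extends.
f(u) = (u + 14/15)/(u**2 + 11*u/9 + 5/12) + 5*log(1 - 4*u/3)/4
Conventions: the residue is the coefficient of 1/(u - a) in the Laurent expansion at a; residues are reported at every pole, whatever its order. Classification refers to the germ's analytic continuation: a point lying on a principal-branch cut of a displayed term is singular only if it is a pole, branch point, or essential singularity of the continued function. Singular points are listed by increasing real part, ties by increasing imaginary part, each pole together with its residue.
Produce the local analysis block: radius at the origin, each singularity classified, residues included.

Denominator factor (u**2 + 11*u/9 + 5/12): discriminant -14/81, complex-conjugate roots (-11/18) + ((1/18)*sqrt(14))*i and (-11/18) - ((1/18)*sqrt(14))*i; poles of order 1, moduli (1/6)*sqrt(15) and (1/6)*sqrt(15).
Branch term (5/4)*log(1 - u/(3/4)): its argument vanishes at u = 3/4, a logarithmic branch point, modulus 3/4.
The radius of convergence is the smallest modulus among the singular points: (1/6)*sqrt(15).
The branch term is analytic at (-11/18) - ((1/18)*sqrt(14))*i and contributes nothing to the residue; only the rational part matters.
The factor u**2 + 11*u/9 + 5/12 splits as (u - a)(u - a') with a = (-11/18) - ((1/18)*sqrt(14))*i, a' = (-11/18) + ((1/18)*sqrt(14))*i. At the order-1 pole a set g(u) = (u - a)*(rational part) = [u + 14/15] / (u - a').
Simple pole: residue = g(a) at a = (-11/18) - ((1/18)*sqrt(14))*i, which is (1/2) + ((29/140)*sqrt(14))*i.
The branch term is analytic at (-11/18) + ((1/18)*sqrt(14))*i and contributes nothing to the residue; only the rational part matters.
The factor u**2 + 11*u/9 + 5/12 splits as (u - a)(u - a') with a = (-11/18) + ((1/18)*sqrt(14))*i, a' = (-11/18) - ((1/18)*sqrt(14))*i. At the order-1 pole a set g(u) = (u - a)*(rational part) = [u + 14/15] / (u - a').
Simple pole: residue = g(a) at a = (-11/18) + ((1/18)*sqrt(14))*i, which is (1/2) - ((29/140)*sqrt(14))*i.
List the singular points by increasing real part (a conjugate pair: the negative imaginary part first).

Radius of convergence at 0: (1/6)*sqrt(15).
At (-11/18) - ((1/18)*sqrt(14))*i: a pole of order 1; residue (1/2) + ((29/140)*sqrt(14))*i.
At (-11/18) + ((1/18)*sqrt(14))*i: a pole of order 1; residue (1/2) - ((29/140)*sqrt(14))*i.
At 3/4: a logarithmic branch point.


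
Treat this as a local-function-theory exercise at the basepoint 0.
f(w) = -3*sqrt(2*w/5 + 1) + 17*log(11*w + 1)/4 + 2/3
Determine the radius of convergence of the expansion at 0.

Branch term (17/4)*log(1 - w/(-1/11)): its argument vanishes at w = -1/11, a logarithmic branch point, modulus 1/11.
Branch term (-3)*sqrt(1 - w/(-5/2)): its argument vanishes at w = -5/2, a square-root branch point, modulus 5/2.
The radius of convergence is the smallest modulus among the singular points: 1/11.

The radius of convergence is 1/11.


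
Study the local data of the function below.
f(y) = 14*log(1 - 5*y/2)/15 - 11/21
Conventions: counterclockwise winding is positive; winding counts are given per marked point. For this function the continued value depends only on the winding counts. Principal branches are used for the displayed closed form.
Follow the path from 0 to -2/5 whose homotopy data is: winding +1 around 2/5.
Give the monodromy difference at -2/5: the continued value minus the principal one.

The rational part is single-valued and drops out of the difference; each branch term changes only by its own monodromy.
(14/15)*log(1 - y/(2/5)): each positive loop around 2/5 adds 2*pi*i to the log, so winding +1 contributes (14/15)*(1)*2*pi*i = (28/15)*pi*i.
Summing the contributions at y = -2/5 gives (28/15)*pi*i.

Continued minus principal equals (28/15)*pi*i.


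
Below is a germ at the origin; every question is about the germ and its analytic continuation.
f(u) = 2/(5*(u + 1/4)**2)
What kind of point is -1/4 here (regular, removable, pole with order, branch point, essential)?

The point is a pole of order 2.

The denominator factor u + 1/4 vanishes at -1/4 and appears to the power 2; the numerator there equals 2/5, nonzero, and no other factor vanishes.
Hence a pole whose order is the multiplicity, 2.


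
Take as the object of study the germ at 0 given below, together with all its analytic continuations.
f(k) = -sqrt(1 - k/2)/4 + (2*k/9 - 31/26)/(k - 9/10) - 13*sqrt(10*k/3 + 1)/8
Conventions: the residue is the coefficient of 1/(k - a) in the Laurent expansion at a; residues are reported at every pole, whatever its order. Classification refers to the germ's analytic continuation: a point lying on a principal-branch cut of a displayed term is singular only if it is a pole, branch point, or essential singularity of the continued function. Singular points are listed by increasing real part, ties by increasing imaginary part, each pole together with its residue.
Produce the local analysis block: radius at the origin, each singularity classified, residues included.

Denominator factor (k - 9/10): pole of order 1 at 9/10, modulus 9/10.
Branch term (-1/4)*sqrt(1 - k/(2)): its argument vanishes at k = 2, a square-root branch point, modulus 2.
Branch term (-13/8)*sqrt(1 - k/(-3/10)): its argument vanishes at k = -3/10, a square-root branch point, modulus 3/10.
The radius of convergence is the smallest modulus among the singular points: 3/10.
The branch terms are analytic at 9/10 and contribute nothing to the residue; only the rational part matters.
At the order-1 pole 9/10 set g(k) = (k - (9/10))*(rational part) = 2*k/9 - 31/26.
Simple pole: residue = g(a) at a = 9/10, which is -129/130.
List the singular points by increasing real part (a conjugate pair: the negative imaginary part first).

Radius of convergence at 0: 3/10.
At -3/10: an algebraic (square-root) branch point.
At 9/10: a pole of order 1; residue -129/130.
At 2: an algebraic (square-root) branch point.


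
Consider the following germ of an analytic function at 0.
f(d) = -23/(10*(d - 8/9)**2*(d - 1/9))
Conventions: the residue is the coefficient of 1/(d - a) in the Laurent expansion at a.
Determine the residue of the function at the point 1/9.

At the order-1 pole 1/9 set g(d) = (d - (1/9))*f(d) = -23/(10*(d - 8/9)**2).
Simple pole: residue = g(a) at a = 1/9, which is -1863/490.

The residue is -1863/490.


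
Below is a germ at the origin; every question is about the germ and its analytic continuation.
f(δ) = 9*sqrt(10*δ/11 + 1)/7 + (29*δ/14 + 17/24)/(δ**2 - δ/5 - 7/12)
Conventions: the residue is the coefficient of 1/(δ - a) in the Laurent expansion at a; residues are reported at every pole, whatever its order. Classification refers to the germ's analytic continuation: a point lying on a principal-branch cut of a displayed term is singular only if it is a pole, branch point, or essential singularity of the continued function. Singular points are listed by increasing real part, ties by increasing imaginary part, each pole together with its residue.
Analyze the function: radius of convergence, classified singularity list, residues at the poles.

Radius of convergence at 0: -1/10 + (1/30)*sqrt(534).
At -11/10: an algebraic (square-root) branch point.
At 1/10 - (1/30)*sqrt(534): a pole of order 1; residue 29/28 - (769/29904)*sqrt(534).
At 1/10 + (1/30)*sqrt(534): a pole of order 1; residue 29/28 + (769/29904)*sqrt(534).

Denominator factor (δ**2 - δ/5 - 7/12): discriminant 178/75, real irrational roots 1/10 + (1/30)*sqrt(534) and 1/10 - (1/30)*sqrt(534); poles of order 1, moduli 1/10 + (1/30)*sqrt(534) and -1/10 + (1/30)*sqrt(534).
Branch term (9/7)*sqrt(1 - δ/(-11/10)): its argument vanishes at δ = -11/10, a square-root branch point, modulus 11/10.
The radius of convergence is the smallest modulus among the singular points: -1/10 + (1/30)*sqrt(534).
The branch term is analytic at 1/10 - (1/30)*sqrt(534) and contributes nothing to the residue; only the rational part matters.
The factor δ**2 - δ/5 - 7/12 splits as (δ - a)(δ - a') with a = 1/10 - (1/30)*sqrt(534), a' = 1/10 + (1/30)*sqrt(534). At the order-1 pole a set g(δ) = (δ - a)*(rational part) = [29*δ/14 + 17/24] / (δ - a').
Simple pole: residue = g(a) at a = 1/10 - (1/30)*sqrt(534), which is 29/28 - (769/29904)*sqrt(534).
The branch term is analytic at 1/10 + (1/30)*sqrt(534) and contributes nothing to the residue; only the rational part matters.
The factor δ**2 - δ/5 - 7/12 splits as (δ - a)(δ - a') with a = 1/10 + (1/30)*sqrt(534), a' = 1/10 - (1/30)*sqrt(534). At the order-1 pole a set g(δ) = (δ - a)*(rational part) = [29*δ/14 + 17/24] / (δ - a').
Simple pole: residue = g(a) at a = 1/10 + (1/30)*sqrt(534), which is 29/28 + (769/29904)*sqrt(534).
List the singular points by increasing real part (a conjugate pair: the negative imaginary part first).


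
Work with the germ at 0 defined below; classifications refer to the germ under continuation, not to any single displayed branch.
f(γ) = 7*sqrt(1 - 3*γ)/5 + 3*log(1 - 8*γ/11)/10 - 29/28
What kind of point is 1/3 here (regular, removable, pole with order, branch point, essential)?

The point is an algebraic (square-root) branch point.

The term (7/5)*sqrt(1 - γ/(1/3)) has argument 1 - 1/3/(1/3) = 0 at 1/3: a square-root (algebraic, two-sheeted) branch point; the remaining terms are analytic or single-valued there.


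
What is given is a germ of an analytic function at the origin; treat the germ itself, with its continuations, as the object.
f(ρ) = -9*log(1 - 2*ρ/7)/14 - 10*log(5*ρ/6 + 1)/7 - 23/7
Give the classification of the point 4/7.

There is no denominator, hence no pole anywhere.
Branch term log(1 - ρ/(7/2)): argument at 4/7 is 41/49, nonzero, so 4/7 is not its branch point (a point on a principal cut is still regular for the continued germ).
Branch term log(1 - ρ/(-6/5)): argument at 4/7 is 31/21, nonzero, so 4/7 is not its branch point (a point on a principal cut is still regular for the continued germ).
So the germ continues analytically to 4/7.

The point is a regular point.


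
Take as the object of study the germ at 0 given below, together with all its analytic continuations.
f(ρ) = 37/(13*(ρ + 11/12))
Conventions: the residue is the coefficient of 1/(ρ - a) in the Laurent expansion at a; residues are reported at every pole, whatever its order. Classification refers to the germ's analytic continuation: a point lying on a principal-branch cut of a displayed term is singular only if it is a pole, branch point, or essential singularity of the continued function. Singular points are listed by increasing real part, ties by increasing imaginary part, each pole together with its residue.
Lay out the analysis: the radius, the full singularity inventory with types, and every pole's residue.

Denominator factor (ρ + 11/12): pole of order 1 at -11/12, modulus 11/12.
The radius of convergence is the smallest modulus among the singular points: 11/12.
At the order-1 pole -11/12 set g(ρ) = (ρ - (-11/12))*f(ρ) = 37/13.
Simple pole: residue = g(a) at a = -11/12, which is 37/13.

Radius of convergence at 0: 11/12.
At -11/12: a pole of order 1; residue 37/13.


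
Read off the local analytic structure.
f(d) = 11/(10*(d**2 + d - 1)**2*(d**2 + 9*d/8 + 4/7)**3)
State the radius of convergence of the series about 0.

Denominator factor (d**2 + 9*d/8 + 4/7)^3: discriminant -457/448, complex-conjugate roots (-9/16) + ((1/112)*sqrt(3199))*i and (-9/16) - ((1/112)*sqrt(3199))*i; poles of order 3, moduli (2/7)*sqrt(7) and (2/7)*sqrt(7).
Denominator factor (d**2 + d - 1)^2: discriminant 5, real irrational roots -1/2 + (1/2)*sqrt(5) and -1/2 - (1/2)*sqrt(5); poles of order 2, moduli -1/2 + (1/2)*sqrt(5) and 1/2 + (1/2)*sqrt(5).
The radius of convergence is the smallest modulus among the singular points: -1/2 + (1/2)*sqrt(5).

The radius of convergence is -1/2 + (1/2)*sqrt(5).


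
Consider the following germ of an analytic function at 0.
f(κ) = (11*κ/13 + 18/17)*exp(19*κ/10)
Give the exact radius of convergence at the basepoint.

The factor exp(19*κ/10) is entire and contributes no finite singular point.
The polynomial part has no poles.
No finite singular points: the Taylor series at 0 converges everywhere.

The radius of convergence is infinite.


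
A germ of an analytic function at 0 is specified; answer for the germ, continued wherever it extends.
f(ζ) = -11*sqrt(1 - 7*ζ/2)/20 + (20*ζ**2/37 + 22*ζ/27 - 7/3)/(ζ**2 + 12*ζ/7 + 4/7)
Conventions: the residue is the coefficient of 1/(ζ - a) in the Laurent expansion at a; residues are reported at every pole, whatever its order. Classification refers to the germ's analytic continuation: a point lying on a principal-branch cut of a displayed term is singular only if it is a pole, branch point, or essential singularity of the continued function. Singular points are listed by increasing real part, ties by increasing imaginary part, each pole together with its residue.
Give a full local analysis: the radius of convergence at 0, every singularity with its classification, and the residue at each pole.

Denominator factor (ζ**2 + 12*ζ/7 + 4/7): discriminant 32/49, real irrational roots -6/7 + (2/7)*sqrt(2) and -6/7 - (2/7)*sqrt(2); poles of order 1, moduli 6/7 - (2/7)*sqrt(2) and 6/7 + (2/7)*sqrt(2).
Branch term (-11/20)*sqrt(1 - ζ/(2/7)): its argument vanishes at ζ = 2/7, a square-root branch point, modulus 2/7.
The radius of convergence is the smallest modulus among the singular points: 2/7.
The branch term is analytic at -6/7 - (2/7)*sqrt(2) and contributes nothing to the residue; only the rational part matters.
The factor ζ**2 + 12*ζ/7 + 4/7 splits as (ζ - a)(ζ - a') with a = -6/7 - (2/7)*sqrt(2), a' = -6/7 + (2/7)*sqrt(2). At the order-1 pole a set g(ζ) = (ζ - a)*(rational part) = [20*ζ**2/37 + 22*ζ/27 - 7/3] / (ζ - a').
Simple pole: residue = g(a) at a = -6/7 - (2/7)*sqrt(2), which is -391/6993 + (41549/18648)*sqrt(2).
The branch term is analytic at -6/7 + (2/7)*sqrt(2) and contributes nothing to the residue; only the rational part matters.
The factor ζ**2 + 12*ζ/7 + 4/7 splits as (ζ - a)(ζ - a') with a = -6/7 + (2/7)*sqrt(2), a' = -6/7 - (2/7)*sqrt(2). At the order-1 pole a set g(ζ) = (ζ - a)*(rational part) = [20*ζ**2/37 + 22*ζ/27 - 7/3] / (ζ - a').
Simple pole: residue = g(a) at a = -6/7 + (2/7)*sqrt(2), which is -391/6993 - (41549/18648)*sqrt(2).
List the singular points by increasing real part (a conjugate pair: the negative imaginary part first).

Radius of convergence at 0: 2/7.
At -6/7 - (2/7)*sqrt(2): a pole of order 1; residue -391/6993 + (41549/18648)*sqrt(2).
At -6/7 + (2/7)*sqrt(2): a pole of order 1; residue -391/6993 - (41549/18648)*sqrt(2).
At 2/7: an algebraic (square-root) branch point.


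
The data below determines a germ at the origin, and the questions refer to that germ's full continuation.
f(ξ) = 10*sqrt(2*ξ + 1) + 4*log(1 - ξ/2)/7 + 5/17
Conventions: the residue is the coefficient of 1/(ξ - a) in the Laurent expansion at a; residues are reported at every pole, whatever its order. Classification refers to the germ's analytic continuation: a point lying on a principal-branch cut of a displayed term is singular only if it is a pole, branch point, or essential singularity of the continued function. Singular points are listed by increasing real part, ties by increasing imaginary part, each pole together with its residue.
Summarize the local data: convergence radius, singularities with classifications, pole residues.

Radius of convergence at 0: 1/2.
At -1/2: an algebraic (square-root) branch point.
At 2: a logarithmic branch point.

Branch term (10)*sqrt(1 - ξ/(-1/2)): its argument vanishes at ξ = -1/2, a square-root branch point, modulus 1/2.
Branch term (4/7)*log(1 - ξ/(2)): its argument vanishes at ξ = 2, a logarithmic branch point, modulus 2.
The radius of convergence is the smallest modulus among the singular points: 1/2.
List the singular points by increasing real part (a conjugate pair: the negative imaginary part first).


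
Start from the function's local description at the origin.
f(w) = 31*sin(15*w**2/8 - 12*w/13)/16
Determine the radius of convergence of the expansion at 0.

The radius of convergence is infinite.

The factor -sin(15*w**2/8 - 12*w/13) is entire and contributes no finite singular point.
The polynomial part has no poles.
No finite singular points: the Taylor series at 0 converges everywhere.


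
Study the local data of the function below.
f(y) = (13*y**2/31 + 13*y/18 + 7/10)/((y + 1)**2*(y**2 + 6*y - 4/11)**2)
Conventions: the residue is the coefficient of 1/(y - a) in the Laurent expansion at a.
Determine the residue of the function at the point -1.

The residue is 9477809/573007410.

At the order-2 pole -1 set g(y) = (y - (-1))^2*f(y) = (13*y**2/31 + 13*y/18 + 7/10)/(y**2 + 6*y - 4/11)**2.
Order-2 pole: residue = g'(a); g'(-1) = 9477809/573007410, so the residue is 9477809/573007410.


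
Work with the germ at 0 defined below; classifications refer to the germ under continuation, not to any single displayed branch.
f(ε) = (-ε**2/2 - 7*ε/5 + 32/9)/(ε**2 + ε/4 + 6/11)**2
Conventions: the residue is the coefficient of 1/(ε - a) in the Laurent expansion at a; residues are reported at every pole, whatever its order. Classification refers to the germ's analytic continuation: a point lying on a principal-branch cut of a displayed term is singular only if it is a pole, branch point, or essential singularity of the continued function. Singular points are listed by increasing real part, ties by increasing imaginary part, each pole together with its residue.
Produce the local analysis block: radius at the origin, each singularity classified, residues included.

Radius of convergence at 0: (1/11)*sqrt(66).
At (-1/8) - ((1/88)*sqrt(4103))*i: a pole of order 2; residue ((219088/6260805)*sqrt(4103))*i.
At (-1/8) + ((1/88)*sqrt(4103))*i: a pole of order 2; residue -((219088/6260805)*sqrt(4103))*i.

Denominator factor (ε**2 + ε/4 + 6/11)^2: discriminant -373/176, complex-conjugate roots (-1/8) + ((1/88)*sqrt(4103))*i and (-1/8) - ((1/88)*sqrt(4103))*i; poles of order 2, moduli (1/11)*sqrt(66) and (1/11)*sqrt(66).
The radius of convergence is the smallest modulus among the singular points: (1/11)*sqrt(66).
The factor ε**2 + ε/4 + 6/11 splits as (ε - a)(ε - a') with a = (-1/8) - ((1/88)*sqrt(4103))*i, a' = (-1/8) + ((1/88)*sqrt(4103))*i. At the order-2 pole a set g(ε) = (ε - a)^2*f(ε) = [-ε**2/2 - 7*ε/5 + 32/9] / (ε - a')^2.
Order-2 pole: residue = g'(a); g'((-1/8) - ((1/88)*sqrt(4103))*i) = ((219088/6260805)*sqrt(4103))*i, so the residue is ((219088/6260805)*sqrt(4103))*i.
The factor ε**2 + ε/4 + 6/11 splits as (ε - a)(ε - a') with a = (-1/8) + ((1/88)*sqrt(4103))*i, a' = (-1/8) - ((1/88)*sqrt(4103))*i. At the order-2 pole a set g(ε) = (ε - a)^2*f(ε) = [-ε**2/2 - 7*ε/5 + 32/9] / (ε - a')^2.
Order-2 pole: residue = g'(a); g'((-1/8) + ((1/88)*sqrt(4103))*i) = -((219088/6260805)*sqrt(4103))*i, so the residue is -((219088/6260805)*sqrt(4103))*i.
List the singular points by increasing real part (a conjugate pair: the negative imaginary part first).


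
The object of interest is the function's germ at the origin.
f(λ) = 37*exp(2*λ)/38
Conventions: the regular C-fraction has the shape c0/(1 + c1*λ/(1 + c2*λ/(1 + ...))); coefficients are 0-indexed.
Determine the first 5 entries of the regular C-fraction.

The regular C-fraction coefficients are [37/38, -2, 1, -1/3, 1/3].

Taylor coefficients (expand at 0): a_0 = 37/38, a_1 = 37/19, a_2 = 37/19, a_3 = 74/57, a_4 = 37/57.
c0 = a_0 = 37/38. Peel one level at a time: if S = 1 + c*λ/S' with S'(0) = 1, then c is the λ-coefficient of S and S' = c*λ/(S - 1).
S_1 = c0/f = 1 + (-2)*λ + (2)*λ^2 + ...; c1 = -2.
S_2 = c1*λ/(S_1 - 1) = 1 + (1)*λ + (1/3)*λ^2 + ...; c2 = 1.
S_3 = c2*λ/(S_2 - 1) = 1 + (-1/3)*λ + (1/9)*λ^2 + ...; c3 = -1/3.
S_4 = c3*λ/(S_3 - 1) = 1 + (1/3)*λ + ...; c4 = 1/3.


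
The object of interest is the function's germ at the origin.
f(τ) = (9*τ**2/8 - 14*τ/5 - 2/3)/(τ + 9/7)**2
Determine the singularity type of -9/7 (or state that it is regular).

The denominator factor τ + 9/7 vanishes at -9/7 and appears to the power 2; the numerator there equals 28183/5880, nonzero, and no other factor vanishes.
Hence a pole whose order is the multiplicity, 2.

The point is a pole of order 2.


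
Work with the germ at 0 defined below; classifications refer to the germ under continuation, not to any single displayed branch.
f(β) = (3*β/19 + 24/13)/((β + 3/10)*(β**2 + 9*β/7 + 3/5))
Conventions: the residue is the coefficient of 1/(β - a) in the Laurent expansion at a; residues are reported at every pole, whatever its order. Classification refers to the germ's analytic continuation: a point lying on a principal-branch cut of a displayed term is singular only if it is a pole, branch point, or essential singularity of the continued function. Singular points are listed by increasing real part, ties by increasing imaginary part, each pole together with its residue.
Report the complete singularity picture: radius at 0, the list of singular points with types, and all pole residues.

Denominator factor (β + 3/10): pole of order 1 at -3/10, modulus 3/10.
Denominator factor (β**2 + 9*β/7 + 3/5): discriminant -183/245, complex-conjugate roots (-9/14) + ((1/70)*sqrt(915))*i and (-9/14) - ((1/70)*sqrt(915))*i; poles of order 1, moduli (1/5)*sqrt(15) and (1/5)*sqrt(15).
The radius of convergence is the smallest modulus among the singular points: 3/10.
The factor β**2 + 9*β/7 + 3/5 splits as (β - a)(β - a') with a = (-9/14) - ((1/70)*sqrt(915))*i, a' = (-9/14) + ((1/70)*sqrt(915))*i. At the order-1 pole a set g(β) = (β - a)*f(β) = [(3*β/19 + 24/13)/(β + 3/10)] / (β - a').
Simple pole: residue = g(a) at a = (-9/14) - ((1/70)*sqrt(915))*i, which is (-51835/17537) - ((4025/56303)*sqrt(915))*i.
The factor β**2 + 9*β/7 + 3/5 splits as (β - a)(β - a') with a = (-9/14) + ((1/70)*sqrt(915))*i, a' = (-9/14) - ((1/70)*sqrt(915))*i. At the order-1 pole a set g(β) = (β - a)*f(β) = [(3*β/19 + 24/13)/(β + 3/10)] / (β - a').
Simple pole: residue = g(a) at a = (-9/14) + ((1/70)*sqrt(915))*i, which is (-51835/17537) + ((4025/56303)*sqrt(915))*i.
At the order-1 pole -3/10 set g(β) = (β - (-3/10))*f(β) = (3*β/19 + 24/13)/(β**2 + 9*β/7 + 3/5).
Simple pole: residue = g(a) at a = -3/10, which is 103670/17537.
List the singular points by increasing real part (a conjugate pair: the negative imaginary part first).

Radius of convergence at 0: 3/10.
At (-9/14) - ((1/70)*sqrt(915))*i: a pole of order 1; residue (-51835/17537) - ((4025/56303)*sqrt(915))*i.
At (-9/14) + ((1/70)*sqrt(915))*i: a pole of order 1; residue (-51835/17537) + ((4025/56303)*sqrt(915))*i.
At -3/10: a pole of order 1; residue 103670/17537.


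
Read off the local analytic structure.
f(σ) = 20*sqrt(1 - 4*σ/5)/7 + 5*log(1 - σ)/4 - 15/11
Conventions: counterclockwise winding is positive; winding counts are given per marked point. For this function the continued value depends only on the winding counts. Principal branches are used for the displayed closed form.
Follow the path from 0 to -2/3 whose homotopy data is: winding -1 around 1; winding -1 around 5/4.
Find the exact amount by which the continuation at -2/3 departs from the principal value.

The rational part is single-valued and drops out of the difference; each branch term changes only by its own monodromy.
(20/7)*sqrt(1 - σ/(5/4)): winding -1 is odd, the square root flips sign, contributing -2*(20/7)*sqrt(1 - (-2/3)/(5/4)) = -2*(20/7)*sqrt(23/15) = -(8/21)*sqrt(345).
(5/4)*log(1 - σ/(1)): each positive loop around 1 adds 2*pi*i to the log, so winding -1 contributes (5/4)*(-1)*2*pi*i = -(5/2)*pi*i.
Summing the contributions at σ = -2/3 gives (-(8/21)*sqrt(345)) - ((5/2)*pi)*i.

Continued minus principal equals (-(8/21)*sqrt(345)) - ((5/2)*pi)*i.


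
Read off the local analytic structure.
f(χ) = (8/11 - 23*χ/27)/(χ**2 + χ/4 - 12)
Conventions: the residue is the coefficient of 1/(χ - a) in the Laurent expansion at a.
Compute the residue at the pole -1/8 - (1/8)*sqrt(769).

The residue is -23/54 - (1981/456786)*sqrt(769).

The factor χ**2 + χ/4 - 12 splits as (χ - a)(χ - a') with a = -1/8 - (1/8)*sqrt(769), a' = -1/8 + (1/8)*sqrt(769). At the order-1 pole a set g(χ) = (χ - a)*f(χ) = [8/11 - 23*χ/27] / (χ - a').
Simple pole: residue = g(a) at a = -1/8 - (1/8)*sqrt(769), which is -23/54 - (1981/456786)*sqrt(769).


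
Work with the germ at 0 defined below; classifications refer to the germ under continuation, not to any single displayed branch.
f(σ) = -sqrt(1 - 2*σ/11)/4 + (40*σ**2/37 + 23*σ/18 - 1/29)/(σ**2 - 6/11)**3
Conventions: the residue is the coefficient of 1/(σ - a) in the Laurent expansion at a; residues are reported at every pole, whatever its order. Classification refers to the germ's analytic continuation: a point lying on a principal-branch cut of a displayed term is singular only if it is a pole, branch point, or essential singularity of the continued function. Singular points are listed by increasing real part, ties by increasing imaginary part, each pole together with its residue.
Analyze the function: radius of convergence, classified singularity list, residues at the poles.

Denominator factor (σ**2 - 6/11)^3: discriminant 24/11, real irrational roots (1/11)*sqrt(66) and -(1/11)*sqrt(66); poles of order 3, moduli (1/11)*sqrt(66) and (1/11)*sqrt(66).
Branch term (-1/4)*sqrt(1 - σ/(11/2)): its argument vanishes at σ = 11/2, a square-root branch point, modulus 11/2.
The radius of convergence is the smallest modulus among the singular points: (1/11)*sqrt(66).
The branch term is analytic at -(1/11)*sqrt(66) and contributes nothing to the residue; only the rational part matters.
The factor σ**2 - 6/11 splits as (σ - a)(σ - a') with a = -(1/11)*sqrt(66), a' = (1/11)*sqrt(66). At the order-3 pole a set g(σ) = (σ - a)^3*(rational part) = [40*σ**2/37 + 23*σ/18 - 1/29] / (σ - a')^3.
Order-3 pole: residue = g''(a)/2; g''(-(1/11)*sqrt(66)) = (3333/68672)*sqrt(66), so the residue is (3333/137344)*sqrt(66).
The branch term is analytic at (1/11)*sqrt(66) and contributes nothing to the residue; only the rational part matters.
The factor σ**2 - 6/11 splits as (σ - a)(σ - a') with a = (1/11)*sqrt(66), a' = -(1/11)*sqrt(66). At the order-3 pole a set g(σ) = (σ - a)^3*(rational part) = [40*σ**2/37 + 23*σ/18 - 1/29] / (σ - a')^3.
Order-3 pole: residue = g''(a)/2; g''((1/11)*sqrt(66)) = -(3333/68672)*sqrt(66), so the residue is -(3333/137344)*sqrt(66).
List the singular points by increasing real part (a conjugate pair: the negative imaginary part first).

Radius of convergence at 0: (1/11)*sqrt(66).
At -(1/11)*sqrt(66): a pole of order 3; residue (3333/137344)*sqrt(66).
At (1/11)*sqrt(66): a pole of order 3; residue -(3333/137344)*sqrt(66).
At 11/2: an algebraic (square-root) branch point.
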